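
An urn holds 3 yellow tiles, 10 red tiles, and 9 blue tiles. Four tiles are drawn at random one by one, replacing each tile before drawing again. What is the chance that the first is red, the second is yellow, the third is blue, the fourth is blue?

Multiply the conditional probability of each draw in order, with replacement (the composition resets each draw).
P = (10/22) · (3/22) · (9/22) · (9/22) = 1215/117128 ≈ 0.0104.

1215/117128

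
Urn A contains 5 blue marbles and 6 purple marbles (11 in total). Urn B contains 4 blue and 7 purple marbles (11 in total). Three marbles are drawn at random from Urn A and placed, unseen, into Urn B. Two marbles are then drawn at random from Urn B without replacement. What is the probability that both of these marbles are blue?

Condition on how many of the transferred marbles are blue (from Urn A: 5 blue of 11; then Urn B has 14 total).
  0 blue: C(5,0)C(6,3)/C(11,3) = 4/33; then P = C(4,2)/C(14,2) = 6/91
  1 blue: C(5,1)C(6,2)/C(11,3) = 5/11; then P = C(5,2)/C(14,2) = 10/91
  2 blue: C(5,2)C(6,1)/C(11,3) = 4/11; then P = C(6,2)/C(14,2) = 15/91
  3 blue: C(5,3)C(6,0)/C(11,3) = 2/33; then P = C(7,2)/C(14,2) = 3/13
P(both blue) = 12/91 ≈ 0.1319.

12/91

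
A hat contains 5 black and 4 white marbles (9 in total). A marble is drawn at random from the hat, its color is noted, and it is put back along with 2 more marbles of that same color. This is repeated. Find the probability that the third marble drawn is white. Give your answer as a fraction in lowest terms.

4/9

Sum over the four possibilities for the first two draws (white/not-white each), tracking how the white count and total change by +2 per draw.
P(third is white) = 4/9 ≈ 0.4444. (In a Pólya urn every draw has the same marginal probability 4/9.)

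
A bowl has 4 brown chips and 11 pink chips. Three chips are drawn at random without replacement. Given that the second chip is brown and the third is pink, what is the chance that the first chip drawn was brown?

P(first=brown and the second chip is brown and the third is pink) = (4/15)·(3/14)·(11/13) = 22/455.
P(E) = Σ over first color = 22/455 + 44/273 = 22/105.
By Bayes, P(first=brown | E) = 22/455 / 22/105 = 3/13 ≈ 0.2308.

3/13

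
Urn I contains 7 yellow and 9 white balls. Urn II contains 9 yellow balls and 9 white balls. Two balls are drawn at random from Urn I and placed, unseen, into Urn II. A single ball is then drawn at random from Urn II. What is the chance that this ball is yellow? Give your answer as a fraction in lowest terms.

Condition on how many of the transferred balls are yellow (from Urn I: 7 yellow of 16; then Urn II has 20 total).
  0 yellow: C(7,0)C(9,2)/C(16,2) = 3/10; then P = 9/20
  1 yellow: C(7,1)C(9,1)/C(16,2) = 21/40; then P = 10/20
  2 yellow: C(7,2)C(9,0)/C(16,2) = 7/40; then P = 11/20
P(yellow from Urn II) = 79/160 ≈ 0.4938.

79/160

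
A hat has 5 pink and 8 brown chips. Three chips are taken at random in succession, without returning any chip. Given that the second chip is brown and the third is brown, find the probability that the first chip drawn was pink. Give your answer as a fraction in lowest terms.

P(first=pink and the second chip is brown and the third is brown) = (5/13)·(8/12)·(7/11) = 70/429.
P(E) = Σ over first color = 70/429 + 28/143 = 14/39.
By Bayes, P(first=pink | E) = 70/429 / 14/39 = 5/11 ≈ 0.4545.

5/11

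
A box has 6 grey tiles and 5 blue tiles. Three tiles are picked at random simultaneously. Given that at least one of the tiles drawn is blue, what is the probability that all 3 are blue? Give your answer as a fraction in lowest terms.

P(all 3 blue) = C(5,3)/C(11,3) = 2/33; P(at least one blue) = 1 − C(6,3)/C(11,3) = 29/33.
Since 'all 3 blue' ⊆ 'at least one blue', P(all 3 | at least one) = 2/33 / 29/33 = 2/29 ≈ 0.0690.

2/29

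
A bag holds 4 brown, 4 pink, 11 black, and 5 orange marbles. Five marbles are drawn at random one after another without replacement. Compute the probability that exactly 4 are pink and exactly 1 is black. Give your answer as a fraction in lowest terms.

Unordered draws without replacement: count favorable combinations over C(24,5).
Favorable = C(4,0) · C(4,4) · C(11,1) · C(5,0) = 11; total = C(24,5) = 42504.
P = 11/42504 = 1/3864 ≈ 0.0003.

1/3864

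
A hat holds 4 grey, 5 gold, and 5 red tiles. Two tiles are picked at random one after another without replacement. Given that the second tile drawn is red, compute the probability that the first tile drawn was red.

P(first=red and the second tile drawn is red) = (5/14)·(4/13) = 10/91.
P(the second tile drawn is red) = Σ over first color = 10/91 + 25/182 + 10/91 = 5/14.
By Bayes, P(first=red | the second tile drawn is red) = 10/91 / 5/14 = 4/13 ≈ 0.3077.

4/13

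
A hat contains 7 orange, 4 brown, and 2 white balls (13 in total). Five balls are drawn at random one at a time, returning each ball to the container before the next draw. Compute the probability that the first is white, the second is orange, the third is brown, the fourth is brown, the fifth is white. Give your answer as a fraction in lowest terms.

448/371293

Multiply the conditional probability of each draw in order, with replacement (the composition resets each draw).
P = (2/13) · (7/13) · (4/13) · (4/13) · (2/13) = 448/371293 ≈ 0.0012.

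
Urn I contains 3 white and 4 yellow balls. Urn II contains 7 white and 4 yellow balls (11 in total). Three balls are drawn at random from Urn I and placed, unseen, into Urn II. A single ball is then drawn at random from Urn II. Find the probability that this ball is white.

29/49

Condition on how many of the transferred balls are white (from Urn I: 3 white of 7; then Urn II has 14 total).
  0 white: C(3,0)C(4,3)/C(7,3) = 4/35; then P = 7/14
  1 white: C(3,1)C(4,2)/C(7,3) = 18/35; then P = 8/14
  2 white: C(3,2)C(4,1)/C(7,3) = 12/35; then P = 9/14
  3 white: C(3,3)C(4,0)/C(7,3) = 1/35; then P = 10/14
P(white from Urn II) = 29/49 ≈ 0.5918.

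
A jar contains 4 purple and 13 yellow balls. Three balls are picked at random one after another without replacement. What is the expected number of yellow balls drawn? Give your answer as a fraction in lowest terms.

39/17

By linearity of expectation, E[X] = Σ P(draw i is yellow); by symmetry each draw (even without replacement) has P(yellow) = 13/17.
E[X] = 3 · 13/17 = 39/17 ≈ 2.2941.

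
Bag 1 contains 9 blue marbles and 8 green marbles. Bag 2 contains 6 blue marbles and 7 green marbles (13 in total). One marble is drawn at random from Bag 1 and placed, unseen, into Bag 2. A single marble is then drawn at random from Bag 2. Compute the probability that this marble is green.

Condition on how many of the transferred marbles are green (from Bag 1: 8 green of 17; then Bag 2 has 14 total).
  0 green: C(8,0)C(9,1)/C(17,1) = 9/17; then P = 7/14
  1 green: C(8,1)C(9,0)/C(17,1) = 8/17; then P = 8/14
P(green from Bag 2) = 127/238 ≈ 0.5336.

127/238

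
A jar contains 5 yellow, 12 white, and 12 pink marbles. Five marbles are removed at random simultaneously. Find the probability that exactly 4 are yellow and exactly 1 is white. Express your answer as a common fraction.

4/7917

Unordered draws without replacement: count favorable combinations over C(29,5).
Favorable = C(5,4) · C(12,1) · C(12,0) = 60; total = C(29,5) = 118755.
P = 60/118755 = 4/7917 ≈ 0.0005.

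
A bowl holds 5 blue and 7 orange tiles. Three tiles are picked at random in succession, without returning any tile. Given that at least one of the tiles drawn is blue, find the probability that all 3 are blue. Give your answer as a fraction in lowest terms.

P(all 3 blue) = C(5,3)/C(12,3) = 1/22; P(at least one blue) = 1 − C(7,3)/C(12,3) = 37/44.
Since 'all 3 blue' ⊆ 'at least one blue', P(all 3 | at least one) = 1/22 / 37/44 = 2/37 ≈ 0.0541.

2/37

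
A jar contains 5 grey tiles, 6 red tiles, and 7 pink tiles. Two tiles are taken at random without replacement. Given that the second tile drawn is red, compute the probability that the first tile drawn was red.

5/17

P(first=red and the second tile drawn is red) = (6/18)·(5/17) = 5/51.
P(the second tile drawn is red) = Σ over first color = 5/51 + 5/51 + 7/51 = 1/3.
By Bayes, P(first=red | the second tile drawn is red) = 5/51 / 1/3 = 5/17 ≈ 0.2941.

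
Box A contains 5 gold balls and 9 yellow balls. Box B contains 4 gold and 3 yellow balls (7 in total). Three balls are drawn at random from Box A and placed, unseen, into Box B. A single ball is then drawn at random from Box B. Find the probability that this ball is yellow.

Condition on how many of the transferred balls are yellow (from Box A: 9 yellow of 14; then Box B has 10 total).
  0 yellow: C(9,0)C(5,3)/C(14,3) = 5/182; then P = 3/10
  1 yellow: C(9,1)C(5,2)/C(14,3) = 45/182; then P = 4/10
  2 yellow: C(9,2)C(5,1)/C(14,3) = 45/91; then P = 5/10
  3 yellow: C(9,3)C(5,0)/C(14,3) = 3/13; then P = 6/10
P(yellow from Box B) = 69/140 ≈ 0.4929.

69/140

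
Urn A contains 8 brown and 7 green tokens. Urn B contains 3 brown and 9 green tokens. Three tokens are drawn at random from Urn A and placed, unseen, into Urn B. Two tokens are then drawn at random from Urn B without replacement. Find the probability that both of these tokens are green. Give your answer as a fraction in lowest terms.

Condition on how many of the transferred tokens are green (from Urn A: 7 green of 15; then Urn B has 15 total).
  0 green: C(7,0)C(8,3)/C(15,3) = 8/65; then P = C(9,2)/C(15,2) = 12/35
  1 green: C(7,1)C(8,2)/C(15,3) = 28/65; then P = C(10,2)/C(15,2) = 3/7
  2 green: C(7,2)C(8,1)/C(15,3) = 24/65; then P = C(11,2)/C(15,2) = 11/21
  3 green: C(7,3)C(8,0)/C(15,3) = 1/13; then P = C(12,2)/C(15,2) = 22/35
P(both green) = 82/175 ≈ 0.4686.

82/175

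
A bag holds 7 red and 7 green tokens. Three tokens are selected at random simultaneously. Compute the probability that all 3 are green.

5/52

Unordered draws without replacement: count favorable combinations over C(14,3).
Favorable = C(7,0) · C(7,3) = 35; total = C(14,3) = 364.
P = 35/364 = 5/52 ≈ 0.0962.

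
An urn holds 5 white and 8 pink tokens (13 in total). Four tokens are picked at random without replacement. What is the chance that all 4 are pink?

14/143

Unordered draws without replacement: count favorable combinations over C(13,4).
Favorable = C(5,0) · C(8,4) = 70; total = C(13,4) = 715.
P = 70/715 = 14/143 ≈ 0.0979.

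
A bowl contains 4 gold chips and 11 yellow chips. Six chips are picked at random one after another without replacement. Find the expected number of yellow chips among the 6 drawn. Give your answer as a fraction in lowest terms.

22/5

By linearity of expectation, E[X] = Σ P(draw i is yellow); by symmetry each draw (even without replacement) has P(yellow) = 11/15.
E[X] = 6 · 11/15 = 22/5 ≈ 4.4000.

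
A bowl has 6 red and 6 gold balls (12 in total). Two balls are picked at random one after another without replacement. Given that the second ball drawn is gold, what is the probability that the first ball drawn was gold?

5/11

P(first=gold and the second ball drawn is gold) = (6/12)·(5/11) = 5/22.
P(the second ball drawn is gold) = Σ over first color = 3/11 + 5/22 = 1/2.
By Bayes, P(first=gold | the second ball drawn is gold) = 5/22 / 1/2 = 5/11 ≈ 0.4545.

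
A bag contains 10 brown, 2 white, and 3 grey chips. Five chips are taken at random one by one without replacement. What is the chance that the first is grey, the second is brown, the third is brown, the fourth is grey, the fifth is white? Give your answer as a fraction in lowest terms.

3/1001

Multiply the conditional probability of each draw in order, without replacement, so each draw removes one from its color and from the total.
P = (3/15) · (10/14) · (9/13) · (2/12) · (2/11) = 3/1001 ≈ 0.0030.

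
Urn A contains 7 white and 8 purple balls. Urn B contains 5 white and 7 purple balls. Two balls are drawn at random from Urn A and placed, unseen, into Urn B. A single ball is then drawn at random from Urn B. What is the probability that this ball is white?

89/210

Condition on how many of the transferred balls are white (from Urn A: 7 white of 15; then Urn B has 14 total).
  0 white: C(7,0)C(8,2)/C(15,2) = 4/15; then P = 5/14
  1 white: C(7,1)C(8,1)/C(15,2) = 8/15; then P = 6/14
  2 white: C(7,2)C(8,0)/C(15,2) = 1/5; then P = 7/14
P(white from Urn B) = 89/210 ≈ 0.4238.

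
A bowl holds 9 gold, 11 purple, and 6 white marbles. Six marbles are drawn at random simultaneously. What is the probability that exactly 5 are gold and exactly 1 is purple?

9/1495

Unordered draws without replacement: count favorable combinations over C(26,6).
Favorable = C(9,5) · C(11,1) · C(6,0) = 1386; total = C(26,6) = 230230.
P = 1386/230230 = 9/1495 ≈ 0.0060.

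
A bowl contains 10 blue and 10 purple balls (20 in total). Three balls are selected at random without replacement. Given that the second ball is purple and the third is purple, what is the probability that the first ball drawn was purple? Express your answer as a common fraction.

P(first=purple and the second ball is purple and the third is purple) = (10/20)·(9/19)·(8/18) = 2/19.
P(E) = Σ over first color = 5/38 + 2/19 = 9/38.
By Bayes, P(first=purple | E) = 2/19 / 9/38 = 4/9 ≈ 0.4444.

4/9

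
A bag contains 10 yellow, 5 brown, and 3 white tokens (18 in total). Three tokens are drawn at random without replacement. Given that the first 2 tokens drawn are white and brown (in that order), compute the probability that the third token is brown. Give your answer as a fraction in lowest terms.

After removing 1 brown, 1 white, the bag has 4 brown out of 16 remaining.
P(third is brown | given) = 4/16 = 1/4 ≈ 0.2500.

1/4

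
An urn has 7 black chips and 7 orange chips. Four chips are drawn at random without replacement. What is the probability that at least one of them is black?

Use the complement: P(at least one black) = 1 − P(no black).
P(none) = C(7,4)/C(14,4) = 35/1001.
So P = 1 − 35/1001 = 138/143 ≈ 0.9650.

138/143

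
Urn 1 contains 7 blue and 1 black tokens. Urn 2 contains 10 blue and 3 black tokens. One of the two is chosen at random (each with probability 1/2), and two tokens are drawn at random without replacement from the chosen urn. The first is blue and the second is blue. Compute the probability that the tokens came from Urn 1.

13/23

P(E | Urn 1) = 3/4; P(E | Urn 2) = 15/26.
P(E) = 1/2·3/4 + 1/2·15/26 = 69/104.
By Bayes' rule, P(Urn 1 | E) = 3/8 / 69/104 = 13/23 ≈ 0.5652.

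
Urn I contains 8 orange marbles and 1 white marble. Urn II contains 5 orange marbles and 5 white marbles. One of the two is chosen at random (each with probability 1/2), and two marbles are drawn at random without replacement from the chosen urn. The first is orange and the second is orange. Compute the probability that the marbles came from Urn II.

2/9

P(E | Urn I) = 7/9; P(E | Urn II) = 2/9.
P(E) = 1/2·7/9 + 1/2·2/9 = 1/2.
By Bayes' rule, P(Urn II | E) = 1/9 / 1/2 = 2/9 ≈ 0.2222.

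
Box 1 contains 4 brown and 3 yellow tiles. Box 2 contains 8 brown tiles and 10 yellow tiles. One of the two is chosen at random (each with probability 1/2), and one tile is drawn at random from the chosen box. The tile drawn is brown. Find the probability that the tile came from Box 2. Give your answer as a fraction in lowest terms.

7/16

P(brown | Box 1) = 4/7; P(brown | Box 2) = 4/9.
P(brown) = 1/2·4/7 + 1/2·4/9 = 32/63.
By Bayes' rule, P(Box 2 | brown) = 2/9 / 32/63 = 7/16 ≈ 0.4375.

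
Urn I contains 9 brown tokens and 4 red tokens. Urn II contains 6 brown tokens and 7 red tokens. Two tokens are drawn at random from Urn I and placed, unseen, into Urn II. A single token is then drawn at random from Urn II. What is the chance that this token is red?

33/65

Condition on how many of the transferred tokens are red (from Urn I: 4 red of 13; then Urn II has 15 total).
  0 red: C(4,0)C(9,2)/C(13,2) = 6/13; then P = 7/15
  1 red: C(4,1)C(9,1)/C(13,2) = 6/13; then P = 8/15
  2 red: C(4,2)C(9,0)/C(13,2) = 1/13; then P = 9/15
P(red from Urn II) = 33/65 ≈ 0.5077.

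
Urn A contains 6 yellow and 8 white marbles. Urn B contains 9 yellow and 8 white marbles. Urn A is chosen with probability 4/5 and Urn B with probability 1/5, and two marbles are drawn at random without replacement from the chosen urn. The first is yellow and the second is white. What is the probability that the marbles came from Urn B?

273/1361

P(E | Urn A) = 24/91; P(E | Urn B) = 9/34.
P(E) = 4/5·24/91 + 1/5·9/34 = 4083/15470.
By Bayes' rule, P(Urn B | E) = 9/170 / 4083/15470 = 273/1361 ≈ 0.2006.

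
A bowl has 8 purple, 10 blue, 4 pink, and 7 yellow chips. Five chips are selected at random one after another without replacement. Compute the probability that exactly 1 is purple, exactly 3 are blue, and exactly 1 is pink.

256/7917

Unordered draws without replacement: count favorable combinations over C(29,5).
Favorable = C(8,1) · C(10,3) · C(4,1) · C(7,0) = 3840; total = C(29,5) = 118755.
P = 3840/118755 = 256/7917 ≈ 0.0323.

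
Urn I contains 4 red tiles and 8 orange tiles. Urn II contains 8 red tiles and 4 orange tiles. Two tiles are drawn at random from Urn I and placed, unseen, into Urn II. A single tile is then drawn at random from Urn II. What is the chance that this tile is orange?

8/21

Condition on how many of the transferred tiles are orange (from Urn I: 8 orange of 12; then Urn II has 14 total).
  0 orange: C(8,0)C(4,2)/C(12,2) = 1/11; then P = 4/14
  1 orange: C(8,1)C(4,1)/C(12,2) = 16/33; then P = 5/14
  2 orange: C(8,2)C(4,0)/C(12,2) = 14/33; then P = 6/14
P(orange from Urn II) = 8/21 ≈ 0.3810.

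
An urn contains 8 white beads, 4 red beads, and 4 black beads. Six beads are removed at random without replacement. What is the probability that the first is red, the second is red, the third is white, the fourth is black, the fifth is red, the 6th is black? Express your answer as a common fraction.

Multiply the conditional probability of each draw in order, without replacement, so each draw removes one from its color and from the total.
P = (4/16) · (3/15) · (8/14) · (4/13) · (2/12) · (3/11) = 2/5005 ≈ 0.0004.

2/5005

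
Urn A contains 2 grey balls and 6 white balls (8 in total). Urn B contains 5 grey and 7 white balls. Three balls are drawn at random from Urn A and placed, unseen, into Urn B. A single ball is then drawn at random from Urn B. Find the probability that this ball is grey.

Condition on how many of the transferred balls are grey (from Urn A: 2 grey of 8; then Urn B has 15 total).
  0 grey: C(2,0)C(6,3)/C(8,3) = 5/14; then P = 5/15
  1 grey: C(2,1)C(6,2)/C(8,3) = 15/28; then P = 6/15
  2 grey: C(2,2)C(6,1)/C(8,3) = 3/28; then P = 7/15
P(grey from Urn B) = 23/60 ≈ 0.3833.

23/60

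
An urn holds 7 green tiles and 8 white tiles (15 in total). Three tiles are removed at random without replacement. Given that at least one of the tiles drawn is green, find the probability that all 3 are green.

5/57

P(all 3 green) = C(7,3)/C(15,3) = 1/13; P(at least one green) = 1 − C(8,3)/C(15,3) = 57/65.
Since 'all 3 green' ⊆ 'at least one green', P(all 3 | at least one) = 1/13 / 57/65 = 5/57 ≈ 0.0877.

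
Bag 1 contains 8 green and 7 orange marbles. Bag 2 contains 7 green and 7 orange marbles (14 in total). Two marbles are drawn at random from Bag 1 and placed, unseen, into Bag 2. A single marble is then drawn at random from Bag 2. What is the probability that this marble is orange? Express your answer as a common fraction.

Condition on how many of the transferred marbles are orange (from Bag 1: 7 orange of 15; then Bag 2 has 16 total).
  0 orange: C(7,0)C(8,2)/C(15,2) = 4/15; then P = 7/16
  1 orange: C(7,1)C(8,1)/C(15,2) = 8/15; then P = 8/16
  2 orange: C(7,2)C(8,0)/C(15,2) = 1/5; then P = 9/16
P(orange from Bag 2) = 119/240 ≈ 0.4958.

119/240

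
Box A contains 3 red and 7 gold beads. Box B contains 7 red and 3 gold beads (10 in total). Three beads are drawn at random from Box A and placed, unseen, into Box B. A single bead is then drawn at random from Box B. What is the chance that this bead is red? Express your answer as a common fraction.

79/130

Condition on how many of the transferred beads are red (from Box A: 3 red of 10; then Box B has 13 total).
  0 red: C(3,0)C(7,3)/C(10,3) = 7/24; then P = 7/13
  1 red: C(3,1)C(7,2)/C(10,3) = 21/40; then P = 8/13
  2 red: C(3,2)C(7,1)/C(10,3) = 7/40; then P = 9/13
  3 red: C(3,3)C(7,0)/C(10,3) = 1/120; then P = 10/13
P(red from Box B) = 79/130 ≈ 0.6077.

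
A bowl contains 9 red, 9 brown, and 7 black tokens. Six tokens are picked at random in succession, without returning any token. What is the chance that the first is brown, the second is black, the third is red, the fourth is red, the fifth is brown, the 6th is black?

Multiply the conditional probability of each draw in order, without replacement, so each draw removes one from its color and from the total.
P = (9/25) · (7/24) · (9/23) · (8/22) · (8/21) · (6/20) = 54/31625 ≈ 0.0017.

54/31625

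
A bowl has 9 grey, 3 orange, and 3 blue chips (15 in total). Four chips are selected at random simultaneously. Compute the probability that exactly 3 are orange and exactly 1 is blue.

1/455

Unordered draws without replacement: count favorable combinations over C(15,4).
Favorable = C(9,0) · C(3,3) · C(3,1) = 3; total = C(15,4) = 1365.
P = 3/1365 = 1/455 ≈ 0.0022.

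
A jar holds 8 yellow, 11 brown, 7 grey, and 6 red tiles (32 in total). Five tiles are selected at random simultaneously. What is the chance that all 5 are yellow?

1/3596

Unordered draws without replacement: count favorable combinations over C(32,5).
Favorable = C(8,5) · C(11,0) · C(7,0) · C(6,0) = 56; total = C(32,5) = 201376.
P = 56/201376 = 1/3596 ≈ 0.0003.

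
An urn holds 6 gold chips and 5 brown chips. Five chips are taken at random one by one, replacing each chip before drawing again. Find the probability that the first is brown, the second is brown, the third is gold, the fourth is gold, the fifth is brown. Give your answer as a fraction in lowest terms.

4500/161051

Multiply the conditional probability of each draw in order, with replacement (the composition resets each draw).
P = (5/11) · (5/11) · (6/11) · (6/11) · (5/11) = 4500/161051 ≈ 0.0279.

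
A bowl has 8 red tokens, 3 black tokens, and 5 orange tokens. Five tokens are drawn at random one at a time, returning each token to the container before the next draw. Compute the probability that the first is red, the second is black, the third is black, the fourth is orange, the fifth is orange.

Multiply the conditional probability of each draw in order, with replacement (the composition resets each draw).
P = (8/16) · (3/16) · (3/16) · (5/16) · (5/16) = 225/131072 ≈ 0.0017.

225/131072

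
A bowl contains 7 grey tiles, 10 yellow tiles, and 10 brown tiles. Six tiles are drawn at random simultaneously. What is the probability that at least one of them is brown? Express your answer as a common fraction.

10909/11385

Use the complement: P(at least one brown) = 1 − P(no brown).
P(none) = C(17,6)/C(27,6) = 12376/296010.
So P = 1 − 12376/296010 = 10909/11385 ≈ 0.9582.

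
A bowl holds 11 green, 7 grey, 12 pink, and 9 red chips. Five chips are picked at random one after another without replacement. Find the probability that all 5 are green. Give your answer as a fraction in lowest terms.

22/27417

Unordered draws without replacement: count favorable combinations over C(39,5).
Favorable = C(11,5) · C(7,0) · C(12,0) · C(9,0) = 462; total = C(39,5) = 575757.
P = 462/575757 = 22/27417 ≈ 0.0008.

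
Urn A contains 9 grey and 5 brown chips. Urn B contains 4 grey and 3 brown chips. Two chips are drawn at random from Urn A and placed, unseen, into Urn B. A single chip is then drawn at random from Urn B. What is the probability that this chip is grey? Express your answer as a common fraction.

37/63

Condition on how many of the transferred chips are grey (from Urn A: 9 grey of 14; then Urn B has 9 total).
  0 grey: C(9,0)C(5,2)/C(14,2) = 10/91; then P = 4/9
  1 grey: C(9,1)C(5,1)/C(14,2) = 45/91; then P = 5/9
  2 grey: C(9,2)C(5,0)/C(14,2) = 36/91; then P = 6/9
P(grey from Urn B) = 37/63 ≈ 0.5873.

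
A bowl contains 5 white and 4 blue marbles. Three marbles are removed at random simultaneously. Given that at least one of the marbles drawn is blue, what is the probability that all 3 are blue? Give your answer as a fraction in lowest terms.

P(all 3 blue) = C(4,3)/C(9,3) = 1/21; P(at least one blue) = 1 − C(5,3)/C(9,3) = 37/42.
Since 'all 3 blue' ⊆ 'at least one blue', P(all 3 | at least one) = 1/21 / 37/42 = 2/37 ≈ 0.0541.

2/37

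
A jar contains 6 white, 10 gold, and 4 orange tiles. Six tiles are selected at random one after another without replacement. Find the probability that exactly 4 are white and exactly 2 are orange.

3/1292

Unordered draws without replacement: count favorable combinations over C(20,6).
Favorable = C(6,4) · C(10,0) · C(4,2) = 90; total = C(20,6) = 38760.
P = 90/38760 = 3/1292 ≈ 0.0023.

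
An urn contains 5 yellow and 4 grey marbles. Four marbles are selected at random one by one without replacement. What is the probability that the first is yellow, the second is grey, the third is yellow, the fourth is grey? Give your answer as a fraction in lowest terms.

5/63

Multiply the conditional probability of each draw in order, without replacement, so each draw removes one from its color and from the total.
P = (5/9) · (4/8) · (4/7) · (3/6) = 5/63 ≈ 0.0794.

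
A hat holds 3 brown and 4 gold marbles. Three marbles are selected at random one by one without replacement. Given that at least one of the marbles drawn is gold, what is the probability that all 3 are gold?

2/17

P(all 3 gold) = C(4,3)/C(7,3) = 4/35; P(at least one gold) = 1 − C(3,3)/C(7,3) = 34/35.
Since 'all 3 gold' ⊆ 'at least one gold', P(all 3 | at least one) = 4/35 / 34/35 = 2/17 ≈ 0.1176.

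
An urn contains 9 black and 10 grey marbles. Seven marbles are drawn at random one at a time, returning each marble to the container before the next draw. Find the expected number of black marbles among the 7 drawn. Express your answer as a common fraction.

By linearity of expectation, E[X] = Σ P(draw i is black); each independent draw has P(black) = 9/19.
E[X] = 7 · 9/19 = 63/19 ≈ 3.3158.

63/19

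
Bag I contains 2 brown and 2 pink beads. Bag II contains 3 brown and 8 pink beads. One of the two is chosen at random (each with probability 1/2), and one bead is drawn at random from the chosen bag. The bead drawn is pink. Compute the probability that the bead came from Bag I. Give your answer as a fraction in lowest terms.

P(pink | Bag I) = 1/2; P(pink | Bag II) = 8/11.
P(pink) = 1/2·1/2 + 1/2·8/11 = 27/44.
By Bayes' rule, P(Bag I | pink) = 1/4 / 27/44 = 11/27 ≈ 0.4074.

11/27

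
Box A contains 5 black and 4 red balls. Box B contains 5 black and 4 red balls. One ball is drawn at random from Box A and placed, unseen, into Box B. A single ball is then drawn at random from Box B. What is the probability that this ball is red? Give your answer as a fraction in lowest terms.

Condition on how many of the transferred balls are red (from Box A: 4 red of 9; then Box B has 10 total).
  0 red: C(4,0)C(5,1)/C(9,1) = 5/9; then P = 4/10
  1 red: C(4,1)C(5,0)/C(9,1) = 4/9; then P = 5/10
P(red from Box B) = 4/9 ≈ 0.4444.

4/9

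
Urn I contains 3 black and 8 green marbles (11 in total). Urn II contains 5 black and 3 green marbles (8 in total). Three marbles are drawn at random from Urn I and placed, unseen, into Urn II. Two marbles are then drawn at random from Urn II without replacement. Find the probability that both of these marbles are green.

Condition on how many of the transferred marbles are green (from Urn I: 8 green of 11; then Urn II has 11 total).
  0 green: C(8,0)C(3,3)/C(11,3) = 1/165; then P = C(3,2)/C(11,2) = 3/55
  1 green: C(8,1)C(3,2)/C(11,3) = 8/55; then P = C(4,2)/C(11,2) = 6/55
  2 green: C(8,2)C(3,1)/C(11,3) = 28/55; then P = C(5,2)/C(11,2) = 2/11
  3 green: C(8,3)C(3,0)/C(11,3) = 56/165; then P = C(6,2)/C(11,2) = 3/11
P(both green) = 609/3025 ≈ 0.2013.

609/3025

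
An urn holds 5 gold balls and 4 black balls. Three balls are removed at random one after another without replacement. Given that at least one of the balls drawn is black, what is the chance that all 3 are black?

2/37

P(all 3 black) = C(4,3)/C(9,3) = 1/21; P(at least one black) = 1 − C(5,3)/C(9,3) = 37/42.
Since 'all 3 black' ⊆ 'at least one black', P(all 3 | at least one) = 1/21 / 37/42 = 2/37 ≈ 0.0541.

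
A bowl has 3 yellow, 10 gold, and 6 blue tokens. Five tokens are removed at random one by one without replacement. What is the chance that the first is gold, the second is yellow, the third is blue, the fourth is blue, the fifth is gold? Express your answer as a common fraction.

15/2584

Multiply the conditional probability of each draw in order, without replacement, so each draw removes one from its color and from the total.
P = (10/19) · (3/18) · (6/17) · (5/16) · (9/15) = 15/2584 ≈ 0.0058.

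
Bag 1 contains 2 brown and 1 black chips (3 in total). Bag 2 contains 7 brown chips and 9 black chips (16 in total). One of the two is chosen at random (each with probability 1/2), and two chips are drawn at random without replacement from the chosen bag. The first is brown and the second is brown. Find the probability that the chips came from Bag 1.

40/61

P(E | Bag 1) = 1/3; P(E | Bag 2) = 7/40.
P(E) = 1/2·1/3 + 1/2·7/40 = 61/240.
By Bayes' rule, P(Bag 1 | E) = 1/6 / 61/240 = 40/61 ≈ 0.6557.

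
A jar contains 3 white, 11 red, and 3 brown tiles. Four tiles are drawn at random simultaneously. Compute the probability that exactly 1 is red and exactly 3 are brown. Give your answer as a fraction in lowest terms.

11/2380

Unordered draws without replacement: count favorable combinations over C(17,4).
Favorable = C(3,0) · C(11,1) · C(3,3) = 11; total = C(17,4) = 2380.
P = 11/2380 = 11/2380 ≈ 0.0046.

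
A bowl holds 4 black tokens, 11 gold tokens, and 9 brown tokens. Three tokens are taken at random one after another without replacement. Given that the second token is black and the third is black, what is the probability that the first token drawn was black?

P(first=black and the second token is black and the third is black) = (4/24)·(3/23)·(2/22) = 1/506.
P(E) = Σ over first color = 1/506 + 1/92 + 9/1012 = 1/46.
By Bayes, P(first=black | E) = 1/506 / 1/46 = 1/11 ≈ 0.0909.

1/11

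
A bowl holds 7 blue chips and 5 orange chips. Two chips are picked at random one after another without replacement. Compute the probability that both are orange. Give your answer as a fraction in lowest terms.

Unordered draws without replacement: count favorable combinations over C(12,2).
Favorable = C(7,0) · C(5,2) = 10; total = C(12,2) = 66.
P = 10/66 = 5/33 ≈ 0.1515.

5/33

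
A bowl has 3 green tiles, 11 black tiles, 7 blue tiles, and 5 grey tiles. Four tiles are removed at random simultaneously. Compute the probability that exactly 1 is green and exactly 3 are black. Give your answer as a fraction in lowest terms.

Unordered draws without replacement: count favorable combinations over C(26,4).
Favorable = C(3,1) · C(11,3) · C(7,0) · C(5,0) = 495; total = C(26,4) = 14950.
P = 495/14950 = 99/2990 ≈ 0.0331.

99/2990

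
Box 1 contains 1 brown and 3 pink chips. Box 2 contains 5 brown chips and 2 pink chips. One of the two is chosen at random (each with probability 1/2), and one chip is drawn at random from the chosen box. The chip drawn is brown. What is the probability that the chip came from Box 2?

P(brown | Box 1) = 1/4; P(brown | Box 2) = 5/7.
P(brown) = 1/2·1/4 + 1/2·5/7 = 27/56.
By Bayes' rule, P(Box 2 | brown) = 5/14 / 27/56 = 20/27 ≈ 0.7407.

20/27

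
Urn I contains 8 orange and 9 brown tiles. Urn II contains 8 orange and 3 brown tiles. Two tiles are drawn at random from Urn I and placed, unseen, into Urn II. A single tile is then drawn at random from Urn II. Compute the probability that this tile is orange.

Condition on how many of the transferred tiles are orange (from Urn I: 8 orange of 17; then Urn II has 13 total).
  0 orange: C(8,0)C(9,2)/C(17,2) = 9/34; then P = 8/13
  1 orange: C(8,1)C(9,1)/C(17,2) = 9/17; then P = 9/13
  2 orange: C(8,2)C(9,0)/C(17,2) = 7/34; then P = 10/13
P(orange from Urn II) = 152/221 ≈ 0.6878.

152/221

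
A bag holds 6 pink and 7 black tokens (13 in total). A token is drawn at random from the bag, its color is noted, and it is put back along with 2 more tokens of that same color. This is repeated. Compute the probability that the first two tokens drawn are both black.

21/65

After a black draw the bag holds 9 black out of 15.
P = (7/13)·(9/15) = 21/65 ≈ 0.3231.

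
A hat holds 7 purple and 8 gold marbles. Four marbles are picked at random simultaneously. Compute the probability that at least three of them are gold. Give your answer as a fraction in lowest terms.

Sum the hypergeometric tail for j = 3,…,4 gold marbles.
Favorable = C(8,3)·C(7,1) + C(8,4)·C(7,0) = 462; total = C(15,4) = 1365.
P = 462/1365 = 22/65 ≈ 0.3385.

22/65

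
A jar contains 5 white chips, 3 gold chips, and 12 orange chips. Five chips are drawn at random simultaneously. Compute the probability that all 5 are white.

Unordered draws without replacement: count favorable combinations over C(20,5).
Favorable = C(5,5) · C(3,0) · C(12,0) = 1; total = C(20,5) = 15504.
P = 1/15504 = 1/15504 ≈ 0.0001.

1/15504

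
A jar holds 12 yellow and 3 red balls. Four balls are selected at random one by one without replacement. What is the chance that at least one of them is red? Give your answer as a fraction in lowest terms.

58/91

Use the complement: P(at least one red) = 1 − P(no red).
P(none) = C(12,4)/C(15,4) = 495/1365.
So P = 1 − 495/1365 = 58/91 ≈ 0.6374.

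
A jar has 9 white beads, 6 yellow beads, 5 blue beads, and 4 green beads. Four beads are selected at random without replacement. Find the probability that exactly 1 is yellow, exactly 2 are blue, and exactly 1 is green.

40/1771

Unordered draws without replacement: count favorable combinations over C(24,4).
Favorable = C(9,0) · C(6,1) · C(5,2) · C(4,1) = 240; total = C(24,4) = 10626.
P = 240/10626 = 40/1771 ≈ 0.0226.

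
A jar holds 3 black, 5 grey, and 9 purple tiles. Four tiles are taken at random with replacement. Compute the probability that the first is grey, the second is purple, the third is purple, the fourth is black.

1215/83521

Multiply the conditional probability of each draw in order, with replacement (the composition resets each draw).
P = (5/17) · (9/17) · (9/17) · (3/17) = 1215/83521 ≈ 0.0145.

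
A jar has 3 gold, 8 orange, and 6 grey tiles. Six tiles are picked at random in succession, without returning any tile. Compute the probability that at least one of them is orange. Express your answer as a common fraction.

Use the complement: P(at least one orange) = 1 − P(no orange).
P(none) = C(9,6)/C(17,6) = 84/12376.
So P = 1 − 84/12376 = 439/442 ≈ 0.9932.

439/442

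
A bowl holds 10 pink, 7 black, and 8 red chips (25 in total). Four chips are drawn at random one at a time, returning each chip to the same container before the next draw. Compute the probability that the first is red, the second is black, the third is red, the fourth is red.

3584/390625

Multiply the conditional probability of each draw in order, with replacement (the composition resets each draw).
P = (8/25) · (7/25) · (8/25) · (8/25) = 3584/390625 ≈ 0.0092.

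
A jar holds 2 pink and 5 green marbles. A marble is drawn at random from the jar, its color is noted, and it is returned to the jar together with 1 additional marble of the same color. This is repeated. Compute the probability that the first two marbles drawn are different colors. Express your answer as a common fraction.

5/14

Either pink then green, or green then pink; after the first draw the total is 8.
P = (2/7)·(5/8) + (5/7)·(2/8) = 5/14 ≈ 0.3571.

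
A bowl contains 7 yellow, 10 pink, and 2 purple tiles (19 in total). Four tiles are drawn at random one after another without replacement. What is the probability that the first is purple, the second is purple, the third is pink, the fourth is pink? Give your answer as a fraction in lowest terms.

5/2584

Multiply the conditional probability of each draw in order, without replacement, so each draw removes one from its color and from the total.
P = (2/19) · (1/18) · (10/17) · (9/16) = 5/2584 ≈ 0.0019.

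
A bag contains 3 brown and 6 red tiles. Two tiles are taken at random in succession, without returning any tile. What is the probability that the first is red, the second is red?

Multiply the conditional probability of each draw in order, without replacement, so each draw removes one from its color and from the total.
P = (6/9) · (5/8) = 5/12 ≈ 0.4167.

5/12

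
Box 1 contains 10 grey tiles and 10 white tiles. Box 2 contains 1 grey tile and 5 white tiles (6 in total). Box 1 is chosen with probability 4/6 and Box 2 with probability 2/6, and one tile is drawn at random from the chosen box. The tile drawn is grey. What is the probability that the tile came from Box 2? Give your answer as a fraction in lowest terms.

1/7

P(grey | Box 1) = 1/2; P(grey | Box 2) = 1/6.
P(grey) = 2/3·1/2 + 1/3·1/6 = 7/18.
By Bayes' rule, P(Box 2 | grey) = 1/18 / 7/18 = 1/7 ≈ 0.1429.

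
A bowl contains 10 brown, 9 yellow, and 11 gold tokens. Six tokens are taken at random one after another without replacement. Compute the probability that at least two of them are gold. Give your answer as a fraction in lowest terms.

Sum the hypergeometric tail for j = 2,…,6 gold tokens.
Favorable = C(11,2)·C(19,4) + C(11,3)·C(19,3) + C(11,4)·C(19,2) + C(11,5)·C(19,1) + C(11,6)·C(19,0) = 438735; total = C(30,6) = 593775.
P = 438735/593775 = 29249/39585 ≈ 0.7389.

29249/39585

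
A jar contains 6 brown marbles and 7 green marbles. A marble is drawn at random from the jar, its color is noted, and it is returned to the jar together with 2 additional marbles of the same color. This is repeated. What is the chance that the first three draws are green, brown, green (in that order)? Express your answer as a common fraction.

126/1105

Track the composition after each reinforcement of +2.
P = (7/13) · (6/15) · (9/17) = 126/1105 ≈ 0.1140.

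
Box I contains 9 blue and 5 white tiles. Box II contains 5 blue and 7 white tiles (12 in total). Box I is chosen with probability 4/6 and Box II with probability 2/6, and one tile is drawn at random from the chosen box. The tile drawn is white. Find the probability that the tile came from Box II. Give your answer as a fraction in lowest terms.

49/109

P(white | Box I) = 5/14; P(white | Box II) = 7/12.
P(white) = 2/3·5/14 + 1/3·7/12 = 109/252.
By Bayes' rule, P(Box II | white) = 7/36 / 109/252 = 49/109 ≈ 0.4495.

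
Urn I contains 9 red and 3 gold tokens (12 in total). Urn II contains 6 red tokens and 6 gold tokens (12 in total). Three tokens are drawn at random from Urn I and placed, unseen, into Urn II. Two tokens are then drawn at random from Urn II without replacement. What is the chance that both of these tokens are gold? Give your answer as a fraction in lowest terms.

72/385

Condition on how many of the transferred tokens are gold (from Urn I: 3 gold of 12; then Urn II has 15 total).
  0 gold: C(3,0)C(9,3)/C(12,3) = 21/55; then P = C(6,2)/C(15,2) = 1/7
  1 gold: C(3,1)C(9,2)/C(12,3) = 27/55; then P = C(7,2)/C(15,2) = 1/5
  2 gold: C(3,2)C(9,1)/C(12,3) = 27/220; then P = C(8,2)/C(15,2) = 4/15
  3 gold: C(3,3)C(9,0)/C(12,3) = 1/220; then P = C(9,2)/C(15,2) = 12/35
P(both gold) = 72/385 ≈ 0.1870.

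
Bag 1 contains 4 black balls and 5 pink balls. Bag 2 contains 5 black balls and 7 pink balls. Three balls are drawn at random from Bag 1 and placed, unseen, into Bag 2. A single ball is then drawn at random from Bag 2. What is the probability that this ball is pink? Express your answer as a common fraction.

Condition on how many of the transferred balls are pink (from Bag 1: 5 pink of 9; then Bag 2 has 15 total).
  0 pink: C(5,0)C(4,3)/C(9,3) = 1/21; then P = 7/15
  1 pink: C(5,1)C(4,2)/C(9,3) = 5/14; then P = 8/15
  2 pink: C(5,2)C(4,1)/C(9,3) = 10/21; then P = 9/15
  3 pink: C(5,3)C(4,0)/C(9,3) = 5/42; then P = 10/15
P(pink from Bag 2) = 26/45 ≈ 0.5778.

26/45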